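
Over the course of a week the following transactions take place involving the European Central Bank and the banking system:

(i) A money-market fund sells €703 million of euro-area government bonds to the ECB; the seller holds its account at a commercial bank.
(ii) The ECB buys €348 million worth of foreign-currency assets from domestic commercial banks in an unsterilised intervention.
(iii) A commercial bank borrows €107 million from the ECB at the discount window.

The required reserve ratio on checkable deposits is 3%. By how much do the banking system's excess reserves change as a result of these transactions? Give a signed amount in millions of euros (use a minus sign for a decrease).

+€1136.91 million

Asset purchase (from non-banks) €703 million: reserves +€703M, deposits +€703M.
FX purchase €348 million: reserves +€348M, deposits 0.
Discount-window loan €107 million: reserves +€107M, deposits 0.
Totals: Δreserves = +€1158M, Δdeposits = +€703M.
Δrequired reserves = 3% × +€703M = +€21.09M.
Δexcess reserves = Δreserves − Δrequired = +€1158M − (+€21.09M) = +€1136.91 million.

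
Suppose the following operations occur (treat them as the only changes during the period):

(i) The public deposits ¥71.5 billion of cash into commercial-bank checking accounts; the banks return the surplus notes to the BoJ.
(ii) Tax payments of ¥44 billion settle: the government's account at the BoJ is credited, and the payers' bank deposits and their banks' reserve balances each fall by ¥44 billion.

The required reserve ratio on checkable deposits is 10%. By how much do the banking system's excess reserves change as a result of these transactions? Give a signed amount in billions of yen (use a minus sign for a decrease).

Currency deposit ¥71.5 billion: reserves +¥71.5B, deposits +¥71.5B.
Government account inflow ¥44 billion: reserves −¥44B, deposits −¥44B.
Totals: Δreserves = +¥27.5B, Δdeposits = +¥27.5B.
Δrequired reserves = 10% × +¥27.5B = +¥2.75B.
Δexcess reserves = Δreserves − Δrequired = +¥27.5B − (+¥2.75B) = +¥24.75 billion.

+¥24.75 billion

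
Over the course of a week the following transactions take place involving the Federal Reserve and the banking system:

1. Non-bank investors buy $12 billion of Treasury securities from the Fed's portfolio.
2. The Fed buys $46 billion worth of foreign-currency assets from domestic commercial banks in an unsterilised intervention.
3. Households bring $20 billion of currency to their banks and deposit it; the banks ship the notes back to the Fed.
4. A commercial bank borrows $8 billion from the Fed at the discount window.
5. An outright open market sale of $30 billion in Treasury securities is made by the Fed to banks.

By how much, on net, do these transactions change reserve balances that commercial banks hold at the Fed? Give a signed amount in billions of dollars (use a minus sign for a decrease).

Asset sale (to non-banks) $12 billion: the non-bank buyers' banks settle from reserves → −$12B.
FX purchase $46 billion: the Fed pays by crediting reserve accounts → +$46B.
Currency deposit $20 billion: returned notes are swapped for reserve credit → +$20B.
Discount-window loan $8 billion: the loan is credited to the bank's reserve account → +$8B.
OMO sale (to banks) $30 billion: the buying banks pay out of their reserve balances → −$30B.
Net: −12 + 46 + 20 + 8 − 30 = +$32 billion.

+$32 billion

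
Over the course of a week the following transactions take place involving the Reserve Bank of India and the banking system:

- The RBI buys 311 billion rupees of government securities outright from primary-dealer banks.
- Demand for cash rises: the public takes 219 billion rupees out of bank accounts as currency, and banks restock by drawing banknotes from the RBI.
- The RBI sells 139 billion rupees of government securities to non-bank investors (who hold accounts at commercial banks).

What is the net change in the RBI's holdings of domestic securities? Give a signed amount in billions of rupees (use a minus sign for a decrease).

RBI balance sheet:
  Assets:      Securities +172B
  Liabilities: Bank reserves −47B, Currency in circulation +219B
Commercial banking system:
  Assets:      Reserves at CB −47B, Securities −311B
  Liabilities: Checkable deposits −358B
So the change in the RBI's holdings of domestic securities is +172 billion.

+172 billion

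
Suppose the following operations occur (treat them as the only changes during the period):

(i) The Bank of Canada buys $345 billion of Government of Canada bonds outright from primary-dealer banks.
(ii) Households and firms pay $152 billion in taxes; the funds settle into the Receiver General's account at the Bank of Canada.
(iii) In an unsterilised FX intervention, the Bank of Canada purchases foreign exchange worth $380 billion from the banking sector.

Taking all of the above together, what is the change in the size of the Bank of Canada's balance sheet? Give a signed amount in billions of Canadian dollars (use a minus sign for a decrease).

OMO purchase (from banks) $345 billion: a Bank of Canada asset is acquired → +$345B.
Government account inflow $152 billion: only the composition of liabilities changes → 0.
FX purchase $380 billion: a Bank of Canada asset is acquired → +$380B.
Net: 345 + 0 + 380 = +$725 billion.

+$725 billion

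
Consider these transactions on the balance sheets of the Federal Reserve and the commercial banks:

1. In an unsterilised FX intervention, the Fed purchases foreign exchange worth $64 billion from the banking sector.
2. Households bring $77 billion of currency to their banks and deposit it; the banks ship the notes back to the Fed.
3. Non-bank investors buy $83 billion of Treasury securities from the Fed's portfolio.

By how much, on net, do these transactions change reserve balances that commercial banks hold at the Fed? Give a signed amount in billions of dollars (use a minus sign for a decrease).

+$58 billion

FX purchase $64 billion: the Fed pays by crediting reserve accounts → +$64B.
Currency deposit $77 billion: returned notes are swapped for reserve credit → +$77B.
Asset sale (to non-banks) $83 billion: the non-bank buyers' banks settle from reserves → −$83B.
Net: 64 + 77 − 83 = +$58 billion.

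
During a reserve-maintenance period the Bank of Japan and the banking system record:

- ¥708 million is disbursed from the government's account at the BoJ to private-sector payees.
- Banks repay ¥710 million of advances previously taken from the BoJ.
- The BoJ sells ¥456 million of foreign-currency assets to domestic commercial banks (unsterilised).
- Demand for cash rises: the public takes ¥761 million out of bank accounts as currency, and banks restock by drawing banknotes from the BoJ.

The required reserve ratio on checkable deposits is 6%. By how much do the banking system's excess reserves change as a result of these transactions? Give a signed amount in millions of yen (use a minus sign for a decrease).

-¥1215.82 million

Government spending ¥708 million: reserves +¥708M, deposits +¥708M.
Discount-window repayment ¥710 million: reserves −¥710M, deposits 0.
FX sale ¥456 million: reserves −¥456M, deposits 0.
Currency withdrawal ¥761 million: reserves −¥761M, deposits −¥761M.
Totals: Δreserves = −¥1219M, Δdeposits = −¥53M.
Δrequired reserves = 6% × −¥53M = −¥3.18M.
Δexcess reserves = Δreserves − Δrequired = −¥1219M − (−¥3.18M) = -¥1215.82 million.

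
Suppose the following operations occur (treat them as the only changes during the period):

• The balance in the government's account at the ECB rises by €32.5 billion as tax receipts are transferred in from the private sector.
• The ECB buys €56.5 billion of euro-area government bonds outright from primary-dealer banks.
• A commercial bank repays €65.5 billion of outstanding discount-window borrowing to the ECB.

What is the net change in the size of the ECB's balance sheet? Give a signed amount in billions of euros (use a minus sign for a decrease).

ECB balance sheet:
  Assets:      Securities +€56.5B, Loans to banks −€65.5B
  Liabilities: Bank reserves −€41.5B, Government deposits +€32.5B
Change in total ECB assets = -€9 billion.

-€9 billion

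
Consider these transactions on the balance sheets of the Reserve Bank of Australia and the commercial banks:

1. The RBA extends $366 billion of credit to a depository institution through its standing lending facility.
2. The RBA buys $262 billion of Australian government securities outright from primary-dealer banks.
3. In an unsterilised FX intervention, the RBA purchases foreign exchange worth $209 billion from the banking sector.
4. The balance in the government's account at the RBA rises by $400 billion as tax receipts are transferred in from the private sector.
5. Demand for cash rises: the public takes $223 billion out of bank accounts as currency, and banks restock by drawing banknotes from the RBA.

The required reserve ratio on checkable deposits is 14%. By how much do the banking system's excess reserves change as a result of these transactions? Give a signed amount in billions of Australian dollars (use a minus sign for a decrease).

+$301.22 billion

Discount-window loan $366 billion: reserves +$366B, deposits 0.
OMO purchase (from banks) $262 billion: reserves +$262B, deposits 0.
FX purchase $209 billion: reserves +$209B, deposits 0.
Government account inflow $400 billion: reserves −$400B, deposits −$400B.
Currency withdrawal $223 billion: reserves −$223B, deposits −$223B.
Totals: Δreserves = +$214B, Δdeposits = −$623B.
Δrequired reserves = 14% × −$623B = −$87.22B.
Δexcess reserves = Δreserves − Δrequired = +$214B − (−$87.22B) = +$301.22 billion.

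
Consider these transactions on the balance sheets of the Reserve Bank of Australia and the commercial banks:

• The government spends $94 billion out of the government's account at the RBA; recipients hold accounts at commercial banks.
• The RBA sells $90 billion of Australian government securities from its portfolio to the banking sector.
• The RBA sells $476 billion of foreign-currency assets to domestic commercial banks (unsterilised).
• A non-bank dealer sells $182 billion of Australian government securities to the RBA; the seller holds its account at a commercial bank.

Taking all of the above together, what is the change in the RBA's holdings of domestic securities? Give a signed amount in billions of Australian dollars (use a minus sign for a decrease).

Government spending $94 billion: the RBA's securities portfolio is untouched → 0.
OMO sale (to banks) $90 billion: securities removed from the RBA's portfolio → −$90B.
FX sale $476 billion: the RBA's securities portfolio is untouched → 0.
Asset purchase (from non-banks) $182 billion: securities added to the RBA's portfolio → +$182B.
Net: 0 − 90 + 0 + 182 = +$92 billion.

+$92 billion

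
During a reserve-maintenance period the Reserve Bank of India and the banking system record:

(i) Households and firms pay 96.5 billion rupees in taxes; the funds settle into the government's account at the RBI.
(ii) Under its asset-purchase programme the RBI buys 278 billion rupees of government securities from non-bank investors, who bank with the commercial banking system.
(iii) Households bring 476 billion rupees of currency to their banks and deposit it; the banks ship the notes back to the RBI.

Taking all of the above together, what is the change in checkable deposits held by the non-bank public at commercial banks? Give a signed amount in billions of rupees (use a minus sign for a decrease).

+657.5 billion

RBI balance sheet:
  Assets:      Securities +278B
  Liabilities: Bank reserves +657.5B, Currency in circulation −476B, Government deposits +96.5B
Commercial banking system:
  Assets:      Reserves at CB +657.5B
  Liabilities: Checkable deposits +657.5B
So the change in checkable deposits held by the non-bank public at commercial banks is +657.5 billion.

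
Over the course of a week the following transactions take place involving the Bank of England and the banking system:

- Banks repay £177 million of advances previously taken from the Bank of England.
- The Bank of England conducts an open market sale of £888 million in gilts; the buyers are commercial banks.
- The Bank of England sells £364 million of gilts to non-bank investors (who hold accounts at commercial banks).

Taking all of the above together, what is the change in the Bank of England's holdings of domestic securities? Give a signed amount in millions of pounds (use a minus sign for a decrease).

Discount-window repayment £177 million: the Bank of England's securities portfolio is untouched → 0.
OMO sale (to banks) £888 million: securities removed from the Bank of England's portfolio → −£888M.
Asset sale (to non-banks) £364 million: securities removed from the Bank of England's portfolio → −£364M.
Net: 0 − 888 − 364 = -£1252 million.

-£1252 million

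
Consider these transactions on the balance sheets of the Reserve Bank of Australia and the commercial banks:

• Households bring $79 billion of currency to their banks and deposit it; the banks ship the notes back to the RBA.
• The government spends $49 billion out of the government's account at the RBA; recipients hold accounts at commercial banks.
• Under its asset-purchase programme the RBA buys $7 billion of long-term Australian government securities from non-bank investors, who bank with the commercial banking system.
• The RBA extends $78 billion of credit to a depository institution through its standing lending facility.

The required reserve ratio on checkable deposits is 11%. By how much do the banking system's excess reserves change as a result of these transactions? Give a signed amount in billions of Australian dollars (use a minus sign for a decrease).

Currency deposit $79 billion: reserves +$79B, deposits +$79B.
Government spending $49 billion: reserves +$49B, deposits +$49B.
Asset purchase (from non-banks) $7 billion: reserves +$7B, deposits +$7B.
Discount-window loan $78 billion: reserves +$78B, deposits 0.
Totals: Δreserves = +$213B, Δdeposits = +$135B.
Δrequired reserves = 11% × +$135B = +$14.85B.
Δexcess reserves = Δreserves − Δrequired = +$213B − (+$14.85B) = +$198.15 billion.

+$198.15 billion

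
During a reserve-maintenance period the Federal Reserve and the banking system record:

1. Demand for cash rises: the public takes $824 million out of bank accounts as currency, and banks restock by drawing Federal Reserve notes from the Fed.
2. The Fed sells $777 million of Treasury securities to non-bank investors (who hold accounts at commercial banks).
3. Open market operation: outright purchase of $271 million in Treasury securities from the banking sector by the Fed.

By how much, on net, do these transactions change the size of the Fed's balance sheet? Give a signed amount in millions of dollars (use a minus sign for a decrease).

-$506 million

Currency withdrawal $824 million: only the composition of liabilities changes → 0.
Asset sale (to non-banks) $777 million: a Fed asset is shed → −$777M.
OMO purchase (from banks) $271 million: a Fed asset is acquired → +$271M.
Net: 0 − 777 + 271 = -$506 million.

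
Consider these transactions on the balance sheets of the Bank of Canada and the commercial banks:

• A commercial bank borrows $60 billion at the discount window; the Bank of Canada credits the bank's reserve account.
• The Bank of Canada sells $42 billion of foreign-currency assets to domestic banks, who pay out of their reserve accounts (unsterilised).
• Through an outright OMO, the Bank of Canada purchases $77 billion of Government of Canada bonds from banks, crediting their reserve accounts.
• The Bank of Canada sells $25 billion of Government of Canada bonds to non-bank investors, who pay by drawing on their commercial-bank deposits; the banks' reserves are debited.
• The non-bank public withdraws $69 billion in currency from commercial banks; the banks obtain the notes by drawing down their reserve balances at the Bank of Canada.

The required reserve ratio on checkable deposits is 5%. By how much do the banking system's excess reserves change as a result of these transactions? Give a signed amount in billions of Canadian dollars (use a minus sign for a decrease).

Discount-window loan $60 billion: reserves +$60B, deposits 0.
FX sale $42 billion: reserves −$42B, deposits 0.
OMO purchase (from banks) $77 billion: reserves +$77B, deposits 0.
Asset sale (to non-banks) $25 billion: reserves −$25B, deposits −$25B.
Currency withdrawal $69 billion: reserves −$69B, deposits −$69B.
Totals: Δreserves = +$1B, Δdeposits = −$94B.
Δrequired reserves = 5% × −$94B = −$4.7B.
Δexcess reserves = Δreserves − Δrequired = +$1B − (−$4.7B) = +$5.7 billion.

+$5.7 billion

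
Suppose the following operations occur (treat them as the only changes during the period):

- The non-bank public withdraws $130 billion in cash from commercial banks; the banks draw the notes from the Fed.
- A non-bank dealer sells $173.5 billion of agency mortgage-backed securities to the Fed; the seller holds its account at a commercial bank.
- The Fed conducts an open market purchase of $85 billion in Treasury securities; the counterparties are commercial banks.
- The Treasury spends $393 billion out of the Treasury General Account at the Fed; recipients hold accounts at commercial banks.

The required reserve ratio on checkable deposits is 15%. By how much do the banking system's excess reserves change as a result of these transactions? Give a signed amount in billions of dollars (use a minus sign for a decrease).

Currency withdrawal $130 billion: reserves −$130B, deposits −$130B.
Asset purchase (from non-banks) $173.5 billion: reserves +$173.5B, deposits +$173.5B.
OMO purchase (from banks) $85 billion: reserves +$85B, deposits 0.
Government spending $393 billion: reserves +$393B, deposits +$393B.
Totals: Δreserves = +$521.5B, Δdeposits = +$436.5B.
Δrequired reserves = 15% × +$436.5B = +$65.475B.
Δexcess reserves = Δreserves − Δrequired = +$521.5B − (+$65.475B) = +$456.025 billion.

+$456.025 billion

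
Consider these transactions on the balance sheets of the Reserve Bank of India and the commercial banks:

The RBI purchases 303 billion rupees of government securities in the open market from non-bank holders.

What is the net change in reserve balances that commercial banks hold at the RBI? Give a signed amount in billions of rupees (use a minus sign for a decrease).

RBI balance sheet:
  Assets:      Securities +303B
  Liabilities: Bank reserves +303B
So the change in reserve balances that commercial banks hold at the RBI is +303 billion.

+303 billion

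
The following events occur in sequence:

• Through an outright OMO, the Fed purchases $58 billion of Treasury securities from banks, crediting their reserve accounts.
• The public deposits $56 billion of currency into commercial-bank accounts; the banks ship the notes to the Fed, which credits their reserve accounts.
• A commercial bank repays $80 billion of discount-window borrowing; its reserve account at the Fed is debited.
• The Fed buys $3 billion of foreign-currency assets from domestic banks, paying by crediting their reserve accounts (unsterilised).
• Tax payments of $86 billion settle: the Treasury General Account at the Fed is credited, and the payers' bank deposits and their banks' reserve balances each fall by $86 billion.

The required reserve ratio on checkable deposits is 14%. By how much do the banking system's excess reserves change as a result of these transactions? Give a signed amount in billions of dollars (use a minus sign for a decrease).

-$44.8 billion

OMO purchase (from banks) $58 billion: reserves +$58B, deposits 0.
Currency deposit $56 billion: reserves +$56B, deposits +$56B.
Discount-window repayment $80 billion: reserves −$80B, deposits 0.
FX purchase $3 billion: reserves +$3B, deposits 0.
Government account inflow $86 billion: reserves −$86B, deposits −$86B.
Totals: Δreserves = −$49B, Δdeposits = −$30B.
Δrequired reserves = 14% × −$30B = −$4.2B.
Δexcess reserves = Δreserves − Δrequired = −$49B − (−$4.2B) = -$44.8 billion.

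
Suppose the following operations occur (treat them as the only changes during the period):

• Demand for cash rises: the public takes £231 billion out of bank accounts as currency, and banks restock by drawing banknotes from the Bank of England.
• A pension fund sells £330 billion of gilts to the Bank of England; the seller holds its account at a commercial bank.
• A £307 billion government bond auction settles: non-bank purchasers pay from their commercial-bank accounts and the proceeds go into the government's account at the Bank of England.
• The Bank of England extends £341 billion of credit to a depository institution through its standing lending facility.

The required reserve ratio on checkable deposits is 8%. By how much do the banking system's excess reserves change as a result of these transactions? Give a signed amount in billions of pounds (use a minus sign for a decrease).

Currency withdrawal £231 billion: reserves −£231B, deposits −£231B.
Asset purchase (from non-banks) £330 billion: reserves +£330B, deposits +£330B.
Government account inflow £307 billion: reserves −£307B, deposits −£307B.
Discount-window loan £341 billion: reserves +£341B, deposits 0.
Totals: Δreserves = +£133B, Δdeposits = −£208B.
Δrequired reserves = 8% × −£208B = −£16.64B.
Δexcess reserves = Δreserves − Δrequired = +£133B − (−£16.64B) = +£149.64 billion.

+£149.64 billion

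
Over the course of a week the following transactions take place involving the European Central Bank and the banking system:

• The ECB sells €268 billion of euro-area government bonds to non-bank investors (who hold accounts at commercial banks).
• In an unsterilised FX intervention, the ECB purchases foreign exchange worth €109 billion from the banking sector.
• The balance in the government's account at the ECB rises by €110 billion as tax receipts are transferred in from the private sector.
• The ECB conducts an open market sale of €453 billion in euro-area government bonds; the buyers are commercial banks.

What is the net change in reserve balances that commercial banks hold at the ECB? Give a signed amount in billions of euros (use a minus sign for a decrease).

Asset sale (to non-banks) €268 billion: the non-bank buyers' banks settle from reserves → −€268B.
FX purchase €109 billion: the ECB pays by crediting reserve accounts → +€109B.
Government account inflow €110 billion: funds move from bank reserves into the government account → −€110B.
OMO sale (to banks) €453 billion: the buying banks pay out of their reserve balances → −€453B.
Net: −268 + 109 − 110 − 453 = -€722 billion.

-€722 billion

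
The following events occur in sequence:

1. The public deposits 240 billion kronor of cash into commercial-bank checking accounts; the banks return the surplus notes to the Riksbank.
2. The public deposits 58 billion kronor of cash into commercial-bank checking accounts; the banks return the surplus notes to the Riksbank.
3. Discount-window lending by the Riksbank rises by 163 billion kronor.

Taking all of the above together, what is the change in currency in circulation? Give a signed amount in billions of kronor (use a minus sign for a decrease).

Currency deposit 240 billion kronor: notes return to the central bank → −240B.
Currency deposit 58 billion kronor: notes return to the central bank → −58B.
Discount-window loan 163 billion kronor: no currency enters or leaves circulation → 0.
Net: −240 − 58 + 0 = -298 billion.

-298 billion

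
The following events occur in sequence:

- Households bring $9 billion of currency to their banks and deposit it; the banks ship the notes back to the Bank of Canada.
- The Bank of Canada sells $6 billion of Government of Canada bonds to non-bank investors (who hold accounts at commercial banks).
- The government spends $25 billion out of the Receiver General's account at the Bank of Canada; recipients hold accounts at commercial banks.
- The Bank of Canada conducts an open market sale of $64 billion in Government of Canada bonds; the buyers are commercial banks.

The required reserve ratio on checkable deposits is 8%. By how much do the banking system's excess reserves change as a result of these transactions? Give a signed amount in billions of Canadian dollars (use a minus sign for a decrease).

-$38.24 billion

Currency deposit $9 billion: reserves +$9B, deposits +$9B.
Asset sale (to non-banks) $6 billion: reserves −$6B, deposits −$6B.
Government spending $25 billion: reserves +$25B, deposits +$25B.
OMO sale (to banks) $64 billion: reserves −$64B, deposits 0.
Totals: Δreserves = −$36B, Δdeposits = +$28B.
Δrequired reserves = 8% × +$28B = +$2.24B.
Δexcess reserves = Δreserves − Δrequired = −$36B − (+$2.24B) = -$38.24 billion.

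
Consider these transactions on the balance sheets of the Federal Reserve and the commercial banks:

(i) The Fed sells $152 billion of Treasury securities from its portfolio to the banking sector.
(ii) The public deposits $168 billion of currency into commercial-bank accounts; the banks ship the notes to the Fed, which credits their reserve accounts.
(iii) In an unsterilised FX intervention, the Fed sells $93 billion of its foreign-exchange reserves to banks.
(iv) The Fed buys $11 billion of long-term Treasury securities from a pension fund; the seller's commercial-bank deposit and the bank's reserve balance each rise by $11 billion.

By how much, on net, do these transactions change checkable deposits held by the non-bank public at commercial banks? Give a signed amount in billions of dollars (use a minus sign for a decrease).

Fed balance sheet:
  Assets:      Securities −$141B, Foreign assets −$93B
  Liabilities: Bank reserves −$66B, Currency in circulation −$168B
Commercial banking system:
  Assets:      Reserves at CB −$66B, Securities +$152B, Foreign assets +$93B
  Liabilities: Checkable deposits +$179B
So the change in checkable deposits held by the non-bank public at commercial banks is +$179 billion.

+$179 billion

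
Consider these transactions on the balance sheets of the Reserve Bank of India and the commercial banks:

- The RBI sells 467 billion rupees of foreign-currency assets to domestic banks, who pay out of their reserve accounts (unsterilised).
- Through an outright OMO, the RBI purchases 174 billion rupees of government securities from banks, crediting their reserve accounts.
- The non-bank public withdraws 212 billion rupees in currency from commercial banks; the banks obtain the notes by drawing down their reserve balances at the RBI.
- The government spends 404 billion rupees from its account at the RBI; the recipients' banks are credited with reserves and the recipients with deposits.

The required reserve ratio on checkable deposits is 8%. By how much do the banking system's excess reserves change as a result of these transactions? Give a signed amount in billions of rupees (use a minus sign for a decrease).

FX sale 467 billion rupees: reserves −467B, deposits 0.
OMO purchase (from banks) 174 billion rupees: reserves +174B, deposits 0.
Currency withdrawal 212 billion rupees: reserves −212B, deposits −212B.
Government spending 404 billion rupees: reserves +404B, deposits +404B.
Totals: Δreserves = −101B, Δdeposits = +192B.
Δrequired reserves = 8% × +192B = +15.36B.
Δexcess reserves = Δreserves − Δrequired = −101B − (+15.36B) = -116.36 billion.

-116.36 billion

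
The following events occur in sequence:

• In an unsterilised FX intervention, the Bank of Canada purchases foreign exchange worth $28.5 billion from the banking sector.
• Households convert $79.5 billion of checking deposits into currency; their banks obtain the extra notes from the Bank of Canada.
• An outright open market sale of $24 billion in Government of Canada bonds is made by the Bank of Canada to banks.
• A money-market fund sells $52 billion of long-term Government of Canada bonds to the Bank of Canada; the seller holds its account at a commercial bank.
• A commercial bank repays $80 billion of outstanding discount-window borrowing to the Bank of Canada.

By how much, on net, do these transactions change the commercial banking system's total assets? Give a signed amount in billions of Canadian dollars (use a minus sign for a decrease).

Bank of Canada balance sheet:
  Assets:      Securities +$28B, Loans to banks −$80B, Foreign assets +$28.5B
  Liabilities: Bank reserves −$103B, Currency in circulation +$79.5B
Commercial banking system:
  Assets:      Reserves at CB −$103B, Securities +$24B, Foreign assets −$28.5B
  Liabilities: Checkable deposits −$27.5B, Borrowings from CB −$80B
Change in total bank assets = -$107.5 billion.

-$107.5 billion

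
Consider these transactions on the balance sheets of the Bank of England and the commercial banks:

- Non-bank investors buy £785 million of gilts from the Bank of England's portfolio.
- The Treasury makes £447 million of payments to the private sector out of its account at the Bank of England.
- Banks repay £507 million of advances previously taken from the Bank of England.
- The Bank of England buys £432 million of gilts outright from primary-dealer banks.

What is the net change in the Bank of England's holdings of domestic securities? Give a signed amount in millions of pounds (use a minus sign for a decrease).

-£353 million

Asset sale (to non-banks) £785 million: securities removed from the Bank of England's portfolio → −£785M.
Government spending £447 million: the Bank of England's securities portfolio is untouched → 0.
Discount-window repayment £507 million: the Bank of England's securities portfolio is untouched → 0.
OMO purchase (from banks) £432 million: securities added to the Bank of England's portfolio → +£432M.
Net: −785 + 0 + 0 + 432 = -£353 million.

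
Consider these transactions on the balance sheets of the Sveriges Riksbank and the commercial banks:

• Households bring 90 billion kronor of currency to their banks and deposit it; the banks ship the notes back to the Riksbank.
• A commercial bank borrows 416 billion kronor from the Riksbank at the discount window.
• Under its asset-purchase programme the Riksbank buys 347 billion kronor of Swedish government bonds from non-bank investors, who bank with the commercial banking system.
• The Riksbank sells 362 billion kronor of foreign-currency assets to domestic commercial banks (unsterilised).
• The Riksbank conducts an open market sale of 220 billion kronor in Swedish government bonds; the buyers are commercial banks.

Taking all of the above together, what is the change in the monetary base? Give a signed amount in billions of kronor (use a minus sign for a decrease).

+181 billion

Currency deposit 90 billion kronor: just a shift between currency and reserves — both are base money → 0.
Discount-window loan 416 billion kronor: Riksbank balance sheet expands → +416B.
Asset purchase (from non-banks) 347 billion kronor: Riksbank balance sheet expands → +347B.
FX sale 362 billion kronor: Riksbank balance sheet contracts → −362B.
OMO sale (to banks) 220 billion kronor: Riksbank balance sheet contracts → −220B.
Net: 0 + 416 + 347 − 362 − 220 = +181 billion.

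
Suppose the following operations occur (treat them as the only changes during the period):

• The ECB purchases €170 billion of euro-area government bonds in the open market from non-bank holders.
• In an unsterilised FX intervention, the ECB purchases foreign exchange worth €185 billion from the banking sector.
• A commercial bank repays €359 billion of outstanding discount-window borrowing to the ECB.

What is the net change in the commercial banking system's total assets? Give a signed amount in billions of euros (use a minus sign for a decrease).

Asset purchase (from non-banks) €170 billion: bank balance sheets expand → +€170B.
FX purchase €185 billion: just an asset swap on bank balance sheets → 0.
Discount-window repayment €359 billion: bank balance sheets shrink → −€359B.
Net: 170 + 0 − 359 = -€189 billion.

-€189 billion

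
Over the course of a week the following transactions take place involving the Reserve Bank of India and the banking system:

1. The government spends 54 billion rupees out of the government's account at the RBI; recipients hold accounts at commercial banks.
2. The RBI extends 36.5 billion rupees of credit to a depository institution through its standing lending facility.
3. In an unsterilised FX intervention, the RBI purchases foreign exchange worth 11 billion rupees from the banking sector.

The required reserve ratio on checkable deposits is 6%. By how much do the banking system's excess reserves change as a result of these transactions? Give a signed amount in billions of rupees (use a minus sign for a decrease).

+98.26 billion

Government spending 54 billion rupees: reserves +54B, deposits +54B.
Discount-window loan 36.5 billion rupees: reserves +36.5B, deposits 0.
FX purchase 11 billion rupees: reserves +11B, deposits 0.
Totals: Δreserves = +101.5B, Δdeposits = +54B.
Δrequired reserves = 6% × +54B = +3.24B.
Δexcess reserves = Δreserves − Δrequired = +101.5B − (+3.24B) = +98.26 billion.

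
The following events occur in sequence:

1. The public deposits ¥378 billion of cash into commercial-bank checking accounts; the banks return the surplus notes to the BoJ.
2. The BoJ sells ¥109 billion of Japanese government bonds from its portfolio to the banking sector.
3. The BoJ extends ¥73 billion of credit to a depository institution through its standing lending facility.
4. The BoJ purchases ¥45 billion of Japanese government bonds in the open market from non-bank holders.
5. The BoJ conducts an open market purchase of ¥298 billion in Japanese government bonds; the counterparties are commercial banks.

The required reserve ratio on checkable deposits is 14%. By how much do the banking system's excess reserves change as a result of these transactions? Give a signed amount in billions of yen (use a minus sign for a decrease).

+¥625.78 billion

Currency deposit ¥378 billion: reserves +¥378B, deposits +¥378B.
OMO sale (to banks) ¥109 billion: reserves −¥109B, deposits 0.
Discount-window loan ¥73 billion: reserves +¥73B, deposits 0.
Asset purchase (from non-banks) ¥45 billion: reserves +¥45B, deposits +¥45B.
OMO purchase (from banks) ¥298 billion: reserves +¥298B, deposits 0.
Totals: Δreserves = +¥685B, Δdeposits = +¥423B.
Δrequired reserves = 14% × +¥423B = +¥59.22B.
Δexcess reserves = Δreserves − Δrequired = +¥685B − (+¥59.22B) = +¥625.78 billion.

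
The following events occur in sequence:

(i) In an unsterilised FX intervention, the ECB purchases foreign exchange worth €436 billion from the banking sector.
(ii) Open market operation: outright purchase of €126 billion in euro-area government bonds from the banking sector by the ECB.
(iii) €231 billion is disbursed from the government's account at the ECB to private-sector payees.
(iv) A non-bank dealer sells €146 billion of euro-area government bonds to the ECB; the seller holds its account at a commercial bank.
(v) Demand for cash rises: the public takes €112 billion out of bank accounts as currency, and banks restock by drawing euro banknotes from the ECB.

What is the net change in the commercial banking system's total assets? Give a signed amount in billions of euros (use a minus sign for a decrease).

FX purchase €436 billion: just an asset swap on bank balance sheets → 0.
OMO purchase (from banks) €126 billion: just an asset swap on bank balance sheets → 0.
Government spending €231 billion: bank balance sheets expand → +€231B.
Asset purchase (from non-banks) €146 billion: bank balance sheets expand → +€146B.
Currency withdrawal €112 billion: bank balance sheets shrink → −€112B.
Net: 0 + 0 + 231 + 146 − 112 = +€265 billion.

+€265 billion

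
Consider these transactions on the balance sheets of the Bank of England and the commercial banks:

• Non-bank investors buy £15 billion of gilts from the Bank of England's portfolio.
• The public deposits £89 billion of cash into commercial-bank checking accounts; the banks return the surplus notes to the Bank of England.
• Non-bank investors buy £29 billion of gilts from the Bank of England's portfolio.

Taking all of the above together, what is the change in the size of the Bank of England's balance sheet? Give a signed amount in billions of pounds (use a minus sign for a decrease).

Bank of England balance sheet:
  Assets:      Securities −£44B
  Liabilities: Bank reserves +£45B, Currency in circulation −£89B
Commercial banking system:
  Assets:      Reserves at CB +£45B
  Liabilities: Checkable deposits +£45B
Change in total Bank of England assets = -£44 billion.

-£44 billion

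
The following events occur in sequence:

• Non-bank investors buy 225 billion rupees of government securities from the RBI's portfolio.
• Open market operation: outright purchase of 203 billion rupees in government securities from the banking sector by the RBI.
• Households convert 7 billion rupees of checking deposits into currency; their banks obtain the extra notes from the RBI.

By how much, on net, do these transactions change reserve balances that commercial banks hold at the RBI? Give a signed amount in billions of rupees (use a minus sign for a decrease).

Asset sale (to non-banks) 225 billion rupees: the non-bank buyers' banks settle from reserves → −225B.
OMO purchase (from banks) 203 billion rupees: the RBI pays by crediting reserve accounts → +203B.
Currency withdrawal 7 billion rupees: banks swap reserves for currency → −7B.
Net: −225 + 203 − 7 = -29 billion.

-29 billion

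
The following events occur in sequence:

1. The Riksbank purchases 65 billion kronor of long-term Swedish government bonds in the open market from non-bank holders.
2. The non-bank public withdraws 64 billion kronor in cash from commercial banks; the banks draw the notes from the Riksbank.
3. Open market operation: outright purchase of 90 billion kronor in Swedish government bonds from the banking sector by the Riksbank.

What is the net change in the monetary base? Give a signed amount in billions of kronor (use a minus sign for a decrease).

Riksbank balance sheet:
  Assets:      Securities +155B
  Liabilities: Bank reserves +91B, Currency in circulation +64B
Commercial banking system:
  Assets:      Reserves at CB +91B, Securities −90B
  Liabilities: Checkable deposits +1B
Monetary base = currency + reserves: +64B + (+91B) = +155 billion.

+155 billion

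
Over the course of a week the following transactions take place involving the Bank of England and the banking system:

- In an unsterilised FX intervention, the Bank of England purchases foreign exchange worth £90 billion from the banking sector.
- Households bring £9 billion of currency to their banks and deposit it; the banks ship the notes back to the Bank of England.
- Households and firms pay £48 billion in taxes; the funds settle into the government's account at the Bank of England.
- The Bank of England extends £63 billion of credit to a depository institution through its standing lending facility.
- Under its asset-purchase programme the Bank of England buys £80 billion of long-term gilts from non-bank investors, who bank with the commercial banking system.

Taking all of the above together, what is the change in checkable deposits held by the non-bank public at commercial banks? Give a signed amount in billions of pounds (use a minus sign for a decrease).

Bank of England balance sheet:
  Assets:      Securities +£80B, Loans to banks +£63B, Foreign assets +£90B
  Liabilities: Bank reserves +£194B, Currency in circulation −£9B, Government deposits +£48B
Commercial banking system:
  Assets:      Reserves at CB +£194B, Foreign assets −£90B
  Liabilities: Checkable deposits +£41B, Borrowings from CB +£63B
So the change in checkable deposits held by the non-bank public at commercial banks is +£41 billion.

+£41 billion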